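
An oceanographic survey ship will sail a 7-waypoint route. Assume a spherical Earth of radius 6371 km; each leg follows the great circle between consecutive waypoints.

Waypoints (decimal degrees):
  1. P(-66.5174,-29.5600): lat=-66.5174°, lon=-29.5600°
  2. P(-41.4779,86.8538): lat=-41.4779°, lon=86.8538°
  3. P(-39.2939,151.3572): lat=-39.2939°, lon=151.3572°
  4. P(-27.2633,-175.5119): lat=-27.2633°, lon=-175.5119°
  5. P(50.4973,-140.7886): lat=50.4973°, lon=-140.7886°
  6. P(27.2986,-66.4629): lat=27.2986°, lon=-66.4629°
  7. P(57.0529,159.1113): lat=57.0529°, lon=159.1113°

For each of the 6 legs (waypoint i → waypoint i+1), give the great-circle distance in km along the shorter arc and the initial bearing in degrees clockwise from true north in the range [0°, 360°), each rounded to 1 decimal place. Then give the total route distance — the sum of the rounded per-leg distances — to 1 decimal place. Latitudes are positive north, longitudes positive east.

Leg 1: φ1=-1.1609476, φ2=-0.7239259, Δφ=0.4370217, Δλ=2.0318041 rad; a=sin²(Δφ/2)+cosφ1·cosφ2·sin²(Δλ/2)=0.2626637887; c=2·atan2(√a, √(1-a))=1.076204511; dist=6371·c=6856.499 ≈ 6856.5 km; running total=6856.5 km
Leg 1 bearing: y=sinΔλ·cosφ2=0.67099707, x=cosφ1·sinφ2-sinφ1·cosφ2·cosΔλ=-0.56960427; θ=atan2(y, x)=130.3277° ≈ 130.3°
Leg 2: φ1=-0.7239259, φ2=-0.6858079, Δφ=0.0381180, Δλ=1.1257967 rad; a=sin²(Δφ/2)+cosφ1·cosφ2·sin²(Δλ/2)=0.1654793451; c=2·atan2(√a, √(1-a))=0.837878195; dist=6371·c=5338.122 ≈ 5338.1 km; running total=12194.6 km
Leg 2 bearing: y=sinΔλ·cosφ2=0.69853742, x=cosφ1·sinφ2-sinφ1·cosφ2·cosΔλ=-0.25382909; θ=atan2(y, x)=109.9697° ≈ 110.0°
Leg 3: φ1=-0.6858079, φ2=-0.4758343, Δφ=0.2099736, Δλ=-5.7049420 rad; a=sin²(Δφ/2)+cosφ1·cosφ2·sin²(Δλ/2)=0.0669026129; c=2·atan2(√a, √(1-a))=0.523259935; dist=6371·c=3333.689 ≈ 3333.7 km; running total=15528.3 km
Leg 3 bearing: y=sinΔλ·cosφ2=0.48583748, x=cosφ1·sinφ2-sinφ1·cosφ2·cosΔλ=0.11691262; θ=atan2(y, x)=76.4695° ≈ 76.5°
Leg 4: φ1=-0.4758343, φ2=0.8813441, Δφ=1.3571785, Δλ=0.6060359 rad; a=sin²(Δφ/2)+cosφ1·cosφ2·sin²(Δλ/2)=0.4443512828; c=2·atan2(√a, √(1-a))=1.459267826; dist=6371·c=9296.995 ≈ 9297.0 km; running total=24825.3 km
Leg 4 bearing: y=sinΔλ·cosφ2=0.36233965, x=cosφ1·sinφ2-sinφ1·cosφ2·cosΔλ=0.92537714; θ=atan2(y, x)=21.3833° ≈ 21.4°
Leg 5: φ1=0.8813441, φ2=0.4764505, Δφ=-0.4048937, Δλ=1.2972282 rad; a=sin²(Δφ/2)+cosφ1·cosφ2·sin²(Δλ/2)=0.2467035784; c=2·atan2(√a, √(1-a))=1.039567914; dist=6371·c=6623.087 ≈ 6623.1 km; running total=31448.4 km
Leg 5 bearing: y=sinΔλ·cosφ2=0.85558304, x=cosφ1·sinφ2-sinφ1·cosφ2·cosΔλ=0.10649581; θ=atan2(y, x)=82.9048° ≈ 82.9°
Leg 6: φ1=0.4764505, φ2=0.9957610, Δφ=0.5193105, Δλ=3.9370125 rad; a=sin²(Δφ/2)+cosφ1·cosφ2·sin²(Δλ/2)=0.4767150123; c=2·atan2(√a, √(1-a))=1.524209502; dist=6371·c=9710.739 ≈ 9710.7 km; running total=41159.1 km
Leg 6 bearing: y=sinΔλ·cosφ2=-0.38840492, x=cosφ1·sinφ2-sinφ1·cosφ2·cosΔλ=0.92031128; θ=atan2(y, x)=-22.8815° <0 so +360° → 337.1185° ≈ 337.1°

Leg 1: dist=6856.5 km, bearing=130.3°
Leg 2: dist=5338.1 km, bearing=110.0°
Leg 3: dist=3333.7 km, bearing=76.5°
Leg 4: dist=9297.0 km, bearing=21.4°
Leg 5: dist=6623.1 km, bearing=82.9°
Leg 6: dist=9710.7 km, bearing=337.1°
Total: 41159.1 km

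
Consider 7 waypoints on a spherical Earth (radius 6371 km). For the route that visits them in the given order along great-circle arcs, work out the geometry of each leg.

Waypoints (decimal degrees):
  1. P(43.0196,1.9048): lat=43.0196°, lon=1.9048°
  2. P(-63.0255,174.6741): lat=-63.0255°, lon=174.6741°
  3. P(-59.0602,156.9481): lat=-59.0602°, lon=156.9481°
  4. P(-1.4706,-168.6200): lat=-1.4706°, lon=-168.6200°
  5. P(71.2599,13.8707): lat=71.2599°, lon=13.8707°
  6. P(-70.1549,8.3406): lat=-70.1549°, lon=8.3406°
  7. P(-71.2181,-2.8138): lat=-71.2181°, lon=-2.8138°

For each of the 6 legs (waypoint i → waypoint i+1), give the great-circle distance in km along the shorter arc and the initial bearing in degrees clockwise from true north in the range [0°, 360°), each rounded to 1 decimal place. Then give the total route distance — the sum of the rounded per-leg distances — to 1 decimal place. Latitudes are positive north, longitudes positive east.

Leg 1: dist=17741.9 km, bearing=170.6°
Leg 2: dist=1046.7 km, bearing=286.8°
Leg 3: dist=7062.8 km, bearing=39.2°
Leg 4: dist=12252.8 km, bearing=359.1°
Leg 5: dist=15729.8 km, bearing=183.0°
Leg 6: dist=426.2 km, bearing=248.7°
Total: 54260.2 km

Leg 1: φ1=0.7508337, φ2=-1.1000025, Δφ=-1.8508362, Δλ=3.0153931 rad; a=sin²(Δφ/2)+cosφ1·cosφ2·sin²(Δλ/2)=0.9685100315; c=2·atan2(√a, √(1-a))=2.784794817; dist=6371·c=17741.928 ≈ 17741.9 km; running total=17741.9 km
Leg 1 bearing: y=sinΔλ·cosφ2=0.05709151, x=cosφ1·sinφ2-sinφ1·cosφ2·cosΔλ=-0.34457795; θ=atan2(y, x)=170.5924° ≈ 170.6°
Leg 2: φ1=-1.1000025, φ2=-1.0307949, Δφ=0.0692075, Δλ=-0.3093771 rad; a=sin²(Δφ/2)+cosφ1·cosφ2·sin²(Δλ/2)=0.0067329378; c=2·atan2(√a, √(1-a))=0.164293678; dist=6371·c=1046.715 ≈ 1046.7 km; running total=18788.6 km
Leg 2 bearing: y=sinΔλ·cosφ2=-0.15653695, x=cosφ1·sinφ2-sinφ1·cosφ2·cosΔλ=0.04739837; θ=atan2(y, x)=-73.1540° <0 so +360° → 286.8460° ≈ 286.8°
Leg 3: φ1=-1.0307949, φ2=-0.0256668, Δφ=1.0051281, Δλ=-5.6822353 rad; a=sin²(Δφ/2)+cosφ1·cosφ2·sin²(Δλ/2)=0.2770338636; c=2·atan2(√a, √(1-a))=1.108580768; dist=6371·c=7062.768 ≈ 7062.8 km; running total=25851.4 km
Leg 3 bearing: y=sinΔλ·cosφ2=0.56524007, x=cosφ1·sinφ2-sinφ1·cosφ2·cosΔλ=0.69400870; θ=atan2(y, x)=39.1613° ≈ 39.2°
Leg 4: φ1=-0.0256668, φ2=1.2437199, Δφ=1.2693867, Δλ=3.1850636 rad; a=sin²(Δφ/2)+cosφ1·cosφ2·sin²(Δλ/2)=0.6725850219; c=2·atan2(√a, √(1-a))=1.923216285; dist=6371·c=12252.811 ≈ 12252.8 km; running total=38104.2 km
Leg 4 bearing: y=sinΔλ·cosφ2=-0.01396176, x=cosφ1·sinφ2-sinφ1·cosφ2·cosΔλ=0.93843631; θ=atan2(y, x)=-0.8524° <0 so +360° → 359.1476° ≈ 359.1°
Leg 5: φ1=1.2437199, φ2=-1.2244340, Δφ=-2.4681539, Δλ=-0.0965185 rad; a=sin²(Δφ/2)+cosφ1·cosφ2·sin²(Δλ/2)=0.8910946129; c=2·atan2(√a, √(1-a))=2.468968210; dist=6371·c=15729.796 ≈ 15729.8 km; running total=53834.0 km
Leg 5 bearing: y=sinΔλ·cosφ2=-0.03271508, x=cosφ1·sinφ2-sinφ1·cosφ2·cosΔλ=-0.62218144; θ=atan2(y, x)=-176.9901° <0 so +360° → 183.0099° ≈ 183.0°
Leg 6: φ1=-1.2244340, φ2=-1.2429903, Δφ=-0.0185563, Δλ=-0.1946810 rad; a=sin²(Δφ/2)+cosφ1·cosφ2·sin²(Δλ/2)=0.0011184585; c=2·atan2(√a, √(1-a))=0.066899199; dist=6371·c=426.215 ≈ 426.2 km; running total=54260.2 km
Leg 6 bearing: y=sinΔλ·cosφ2=-0.06228560, x=cosφ1·sinφ2-sinφ1·cosφ2·cosΔλ=-0.02427621; θ=atan2(y, x)=-111.2937° <0 so +360° → 248.7063° ≈ 248.7°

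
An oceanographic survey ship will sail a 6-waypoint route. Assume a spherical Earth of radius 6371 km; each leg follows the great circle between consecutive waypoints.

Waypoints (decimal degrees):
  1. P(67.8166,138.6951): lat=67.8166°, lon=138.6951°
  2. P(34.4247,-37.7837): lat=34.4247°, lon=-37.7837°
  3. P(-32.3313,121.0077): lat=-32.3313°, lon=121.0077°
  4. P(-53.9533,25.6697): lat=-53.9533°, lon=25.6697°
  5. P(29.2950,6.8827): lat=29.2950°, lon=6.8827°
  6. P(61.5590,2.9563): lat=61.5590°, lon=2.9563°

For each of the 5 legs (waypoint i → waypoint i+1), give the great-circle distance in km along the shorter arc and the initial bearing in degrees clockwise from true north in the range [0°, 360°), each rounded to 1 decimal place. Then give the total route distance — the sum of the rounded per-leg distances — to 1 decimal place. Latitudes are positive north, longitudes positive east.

Leg 1: dist=8642.5 km, bearing=357.0°
Leg 2: dist=18035.7 km, bearing=89.2°
Leg 3: dist=7481.7 km, bearing=219.4°
Leg 4: dist=9431.9 km, bearing=343.6°
Leg 5: dist=3599.2 km, bearing=356.5°
Total: 47191.0 km

Leg 1: φ1=1.1836230, φ2=0.6008244, Δφ=-0.5827986, Δλ=-3.0801361 rad; a=sin²(Δφ/2)+cosφ1·cosφ2·sin²(Δλ/2)=0.3936913733; c=2·atan2(√a, √(1-a))=1.356543648; dist=6371·c=8642.540 ≈ 8642.5 km; running total=8642.5 km
Leg 1 bearing: y=sinΔλ·cosφ2=-0.05066174, x=cosφ1·sinφ2-sinφ1·cosφ2·cosΔλ=0.97582134; θ=atan2(y, x)=-2.9720° <0 so +360° → 357.0280° ≈ 357.0°
Leg 2: φ1=0.6008244, φ2=-0.5642876, Δφ=-1.1651120, Δλ=2.7714328 rad; a=sin²(Δφ/2)+cosφ1·cosφ2·sin²(Δλ/2)=0.9760625633; c=2·atan2(√a, √(1-a))=2.830910092; dist=6371·c=18035.728 ≈ 18035.7 km; running total=26678.2 km
Leg 2 bearing: y=sinΔλ·cosφ2=0.30568008, x=cosφ1·sinφ2-sinφ1·cosφ2·cosΔλ=0.00417506; θ=atan2(y, x)=89.2175° ≈ 89.2°
Leg 3: φ1=-0.5642876, φ2=-0.9416627, Δφ=-0.3773751, Δλ=-1.6639620 rad; a=sin²(Δφ/2)+cosφ1·cosφ2·sin²(Δλ/2)=0.3069196884; c=2·atan2(√a, √(1-a))=1.174330614; dist=6371·c=7481.660 ≈ 7481.7 km; running total=34159.9 km
Leg 3 bearing: y=sinΔλ·cosφ2=-0.58589251, x=cosφ1·sinφ2-sinφ1·cosφ2·cosΔλ=-0.71246750; θ=atan2(y, x)=-140.5681° <0 so +360° → 219.4319° ≈ 219.4°
Leg 4: φ1=-0.9416627, φ2=0.5112942, Δφ=1.4529569, Δλ=-0.3278950 rad; a=sin²(Δφ/2)+cosφ1·cosφ2·sin²(Δλ/2)=0.4548873317; c=2·atan2(√a, √(1-a))=1.480448125; dist=6371·c=9431.935 ≈ 9431.9 km; running total=43591.8 km
Leg 4 bearing: y=sinΔλ·cosφ2=-0.28086445, x=cosφ1·sinφ2-sinφ1·cosφ2·cosΔλ=0.95549702; θ=atan2(y, x)=-16.3805° <0 so +360° → 343.6195° ≈ 343.6°
Leg 5: φ1=0.5112942, φ2=1.0744072, Δφ=0.5631130, Δλ=-0.0685286 rad; a=sin²(Δφ/2)+cosφ1·cosφ2·sin²(Δλ/2)=0.0776887386; c=2·atan2(√a, √(1-a))=0.564936640; dist=6371·c=3599.211 ≈ 3599.2 km; running total=47191.0 km
Leg 5 bearing: y=sinΔλ·cosφ2=-0.03261145, x=cosφ1·sinφ2-sinφ1·cosφ2·cosΔλ=0.53436812; θ=atan2(y, x)=-3.4923° <0 so +360° → 356.5077° ≈ 356.5°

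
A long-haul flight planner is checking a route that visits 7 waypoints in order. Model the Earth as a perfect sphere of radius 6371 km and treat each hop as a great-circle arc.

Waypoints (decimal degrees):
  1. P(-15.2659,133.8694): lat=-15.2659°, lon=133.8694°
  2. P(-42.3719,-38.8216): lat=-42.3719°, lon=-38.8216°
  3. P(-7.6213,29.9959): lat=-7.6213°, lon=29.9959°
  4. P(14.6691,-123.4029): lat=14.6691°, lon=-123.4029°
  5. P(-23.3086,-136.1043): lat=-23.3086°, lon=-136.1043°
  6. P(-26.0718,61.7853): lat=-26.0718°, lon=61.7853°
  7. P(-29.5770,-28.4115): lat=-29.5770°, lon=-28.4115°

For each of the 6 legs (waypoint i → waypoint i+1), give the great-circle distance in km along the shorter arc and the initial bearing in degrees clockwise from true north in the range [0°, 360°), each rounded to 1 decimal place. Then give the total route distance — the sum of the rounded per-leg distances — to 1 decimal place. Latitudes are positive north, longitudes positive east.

Leg 1: dist=13562.5 km, bearing=186.4°
Leg 2: dist=7702.4 km, bearing=81.2°
Leg 3: dist=17011.9 km, bearing=287.5°
Leg 4: dist=4443.2 km, bearing=198.3°
Leg 5: dist=14196.5 km, bearing=200.4°
Leg 6: dist=8631.9 km, bearing=242.9°
Total: 65548.4 km

Leg 1: φ1=-0.2664402, φ2=-0.7395292, Δφ=-0.4730889, Δλ=-3.0140265 rad; a=sin²(Δφ/2)+cosφ1·cosφ2·sin²(Δλ/2)=0.7647392203; c=2·atan2(√a, √(1-a))=2.128781962; dist=6371·c=13562.470 ≈ 13562.5 km; running total=13562.5 km
Leg 1 bearing: y=sinΔλ·cosφ2=-0.09398865, x=cosφ1·sinφ2-sinφ1·cosφ2·cosΔλ=-0.84310065; θ=atan2(y, x)=-173.6389° <0 so +360° → 186.3611° ≈ 186.4°
Leg 2: φ1=-0.7395292, φ2=-0.1330168, Δφ=0.6065124, Δλ=1.2010920 rad; a=sin²(Δφ/2)+cosφ1·cosφ2·sin²(Δλ/2)=0.3230120964; c=2·atan2(√a, √(1-a))=1.208977582; dist=6371·c=7702.396 ≈ 7702.4 km; running total=21264.9 km
Leg 2 bearing: y=sinΔλ·cosφ2=0.92419737, x=cosφ1·sinφ2-sinφ1·cosφ2·cosΔλ=0.14338880; θ=atan2(y, x)=81.1809° ≈ 81.2°
Leg 3: φ1=-0.1330168, φ2=0.2560241, Δφ=0.3890409, Δλ=-2.6773141 rad; a=sin²(Δφ/2)+cosφ1·cosφ2·sin²(Δλ/2)=0.9454720053; c=2·atan2(√a, √(1-a))=2.670216076; dist=6371·c=17011.947 ≈ 17011.9 km; running total=38276.8 km
Leg 3 bearing: y=sinΔλ·cosφ2=-0.43318226, x=cosφ1·sinφ2-sinφ1·cosφ2·cosΔλ=0.13627876; θ=atan2(y, x)=-72.5365° <0 so +360° → 287.4635° ≈ 287.5°
Leg 4: φ1=0.2560241, φ2=-0.4068118, Δφ=-0.6628359, Δλ=-0.2216812 rad; a=sin²(Δφ/2)+cosφ1·cosφ2·sin²(Δλ/2)=0.1167454170; c=2·atan2(√a, √(1-a))=0.697408409; dist=6371·c=4443.189 ≈ 4443.2 km; running total=42720.0 km
Leg 4 bearing: y=sinΔλ·cosφ2=-0.20192579, x=cosφ1·sinφ2-sinφ1·cosφ2·cosΔλ=-0.60966358; θ=atan2(y, x)=-161.6747° <0 so +360° → 198.3253° ≈ 198.3°
Leg 5: φ1=-0.4068118, φ2=-0.4550388, Δφ=-0.0482269, Δλ=3.4538251 rad; a=sin²(Δφ/2)+cosφ1·cosφ2·sin²(Δλ/2)=0.8055742120; c=2·atan2(√a, √(1-a))=2.228307023; dist=6371·c=14196.544 ≈ 14196.5 km; running total=56916.5 km
Leg 5 bearing: y=sinΔλ·cosφ2=-0.27592608, x=cosφ1·sinφ2-sinφ1·cosφ2·cosΔλ=-0.74186414; θ=atan2(y, x)=-159.5980° <0 so +360° → 200.4020° ≈ 200.4°
Leg 6: φ1=-0.4550388, φ2=-0.5162160, Δφ=-0.0611773, Δλ=-1.5742311 rad; a=sin²(Δφ/2)+cosφ1·cosφ2·sin²(Δλ/2)=0.3928753222; c=2·atan2(√a, √(1-a))=1.354873051; dist=6371·c=8631.896 ≈ 8631.9 km; running total=65548.4 km
Leg 6 bearing: y=sinΔλ·cosφ2=-0.86968801, x=cosφ1·sinφ2-sinφ1·cosφ2·cosΔλ=-0.44467964; θ=atan2(y, x)=-117.0811° <0 so +360° → 242.9189° ≈ 242.9°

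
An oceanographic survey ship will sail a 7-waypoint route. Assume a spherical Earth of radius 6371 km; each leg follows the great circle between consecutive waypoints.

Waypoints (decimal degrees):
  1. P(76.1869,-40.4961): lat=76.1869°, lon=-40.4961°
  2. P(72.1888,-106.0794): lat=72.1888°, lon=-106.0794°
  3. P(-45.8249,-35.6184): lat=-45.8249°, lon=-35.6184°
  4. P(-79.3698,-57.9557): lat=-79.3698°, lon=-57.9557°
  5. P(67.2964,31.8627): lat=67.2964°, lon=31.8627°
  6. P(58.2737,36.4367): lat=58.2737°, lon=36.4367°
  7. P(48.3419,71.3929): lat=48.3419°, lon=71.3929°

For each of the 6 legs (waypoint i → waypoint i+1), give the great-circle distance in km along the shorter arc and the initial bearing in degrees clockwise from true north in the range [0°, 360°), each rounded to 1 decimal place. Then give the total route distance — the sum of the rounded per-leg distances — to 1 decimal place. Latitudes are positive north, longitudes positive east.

Leg 1: dist=1924.5 km, bearing=290.6°
Leg 2: dist=14199.8 km, bearing=123.9°
Leg 3: dist=3839.8 km, bearing=187.1°
Leg 4: dist=17237.5 km, bearing=66.1°
Leg 5: dist=1029.2 km, bearing=164.9°
Leg 6: dist=2533.7 km, bearing=100.5°
Total: 40764.5 km

Leg 1: φ1=1.3297123, φ2=1.2599322, Δφ=-0.0697800, Δλ=-1.1446445 rad; a=sin²(Δφ/2)+cosφ1·cosφ2·sin²(Δλ/2)=0.0226378730; c=2·atan2(√a, √(1-a))=0.302064830; dist=6371·c=1924.455 ≈ 1924.5 km; running total=1924.5 km
Leg 1 bearing: y=sinΔλ·cosφ2=-0.27852437, x=cosφ1·sinφ2-sinφ1·cosφ2·cosΔλ=0.10452644; θ=atan2(y, x)=-69.4296° <0 so +360° → 290.5704° ≈ 290.6°
Leg 2: φ1=1.2599322, φ2=-0.7997954, Δφ=-2.0597276, Δλ=1.2297764 rad; a=sin²(Δφ/2)+cosφ1·cosφ2·sin²(Δλ/2)=0.8057740029; c=2·atan2(√a, √(1-a))=2.228811953; dist=6371·c=14199.761 ≈ 14199.8 km; running total=16124.3 km
Leg 2 bearing: y=sinΔλ·cosφ2=0.65672451, x=cosφ1·sinφ2-sinφ1·cosφ2·cosΔλ=-0.44127310; θ=atan2(y, x)=123.8983° ≈ 123.9°
Leg 3: φ1=-0.7997954, φ2=-1.3852643, Δφ=-0.5854690, Δλ=-0.3898594 rad; a=sin²(Δφ/2)+cosφ1·cosφ2·sin²(Δλ/2)=0.0880964470; c=2·atan2(√a, √(1-a))=0.602701707; dist=6371·c=3839.813 ≈ 3839.8 km; running total=19964.1 km
Leg 3 bearing: y=sinΔλ·cosφ2=-0.07010915, x=cosφ1·sinφ2-sinφ1·cosφ2·cosΔλ=-0.56251805; θ=atan2(y, x)=-172.8956° <0 so +360° → 187.1044° ≈ 187.1°
Leg 4: φ1=-1.3852643, φ2=1.1745438, Δφ=2.5598081, Δλ=1.5676268 rad; a=sin²(Δφ/2)+cosφ1·cosφ2·sin²(Δλ/2)=0.9532281137; c=2·atan2(√a, √(1-a))=2.705611713; dist=6371·c=17237.452 ≈ 17237.5 km; running total=37201.6 km
Leg 4 bearing: y=sinΔλ·cosφ2=0.38596207, x=cosφ1·sinφ2-sinφ1·cosφ2·cosΔλ=0.17137792; θ=atan2(y, x)=66.0574° ≈ 66.1°
Leg 5: φ1=1.1745438, φ2=1.0170679, Δφ=-0.1574758, Δλ=0.0798314 rad; a=sin²(Δφ/2)+cosφ1·cosφ2·sin²(Δλ/2)=0.0065100601; c=2·atan2(√a, √(1-a))=0.161545490; dist=6371·c=1029.206 ≈ 1029.2 km; running total=38230.8 km
Leg 5 bearing: y=sinΔλ·cosφ2=0.04193571, x=cosφ1·sinφ2-sinφ1·cosφ2·cosΔλ=-0.15528076; θ=atan2(y, x)=164.8870° ≈ 164.9°
Leg 6: φ1=1.0170679, φ2=0.8437253, Δφ=-0.1733426, Δλ=0.6101008 rad; a=sin²(Δφ/2)+cosφ1·cosφ2·sin²(Δλ/2)=0.0390226311; c=2·atan2(√a, √(1-a))=0.397698661; dist=6371·c=2533.738 ≈ 2533.7 km; running total=40764.5 km
Leg 6 bearing: y=sinΔλ·cosφ2=0.38083084, x=cosφ1·sinφ2-sinφ1·cosφ2·cosΔλ=-0.07047933; θ=atan2(y, x)=100.4849° ≈ 100.5°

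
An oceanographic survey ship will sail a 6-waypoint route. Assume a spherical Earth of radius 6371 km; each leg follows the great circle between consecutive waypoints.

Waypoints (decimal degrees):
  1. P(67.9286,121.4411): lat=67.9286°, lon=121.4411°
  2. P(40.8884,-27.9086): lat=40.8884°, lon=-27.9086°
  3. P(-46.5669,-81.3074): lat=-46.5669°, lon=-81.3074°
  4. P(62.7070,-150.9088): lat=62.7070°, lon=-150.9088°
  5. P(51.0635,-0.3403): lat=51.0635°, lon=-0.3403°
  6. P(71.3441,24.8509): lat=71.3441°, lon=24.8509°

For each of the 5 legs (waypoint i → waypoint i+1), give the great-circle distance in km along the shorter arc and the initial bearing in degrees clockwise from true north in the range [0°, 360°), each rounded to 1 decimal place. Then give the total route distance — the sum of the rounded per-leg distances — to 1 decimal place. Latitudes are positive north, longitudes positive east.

Leg 1: φ1=1.1855777, φ2=0.7136372, Δφ=-0.4719405, Δλ=-2.6066440 rad; a=sin²(Δφ/2)+cosφ1·cosφ2·sin²(Δλ/2)=0.3188836517; c=2·atan2(√a, √(1-a))=1.200134173; dist=6371·c=7646.055 ≈ 7646.1 km; running total=7646.1 km
Leg 1 bearing: y=sinΔλ·cosφ2=-0.38539930, x=cosφ1·sinφ2-sinφ1·cosφ2·cosΔλ=0.84867830; θ=atan2(y, x)=-24.4236° <0 so +360° → 335.5764° ≈ 335.6°
Leg 2: φ1=0.7136372, φ2=-0.8127457, Δφ=-1.5263829, Δλ=-0.9319849 rad; a=sin²(Δφ/2)+cosφ1·cosφ2·sin²(Δλ/2)=0.5827264426; c=2·atan2(√a, √(1-a))=1.737013535; dist=6371·c=11066.513 ≈ 11066.5 km; running total=18712.6 km
Leg 2 bearing: y=sinΔλ·cosφ2=-0.55193416, x=cosφ1·sinφ2-sinφ1·cosφ2·cosΔλ=-0.81730901; θ=atan2(y, x)=-145.9686° <0 so +360° → 214.0314° ≈ 214.0°
Leg 3: φ1=-0.8127457, φ2=1.0944436, Δφ=1.9071893, Δλ=-1.2147736 rad; a=sin²(Δφ/2)+cosφ1·cosφ2·sin²(Δλ/2)=0.7677272209; c=2·atan2(√a, √(1-a))=2.135842061; dist=6371·c=13607.4498 ≈ 13607.4 km; running total=32320.0 km
Leg 3 bearing: y=sinΔλ·cosφ2=-0.42978611, x=cosφ1·sinφ2-sinφ1·cosφ2·cosΔλ=0.72702987; θ=atan2(y, x)=-30.5896° <0 so +360° → 329.4104° ≈ 329.4°
Leg 4: φ1=1.0944436, φ2=0.8912262, Δφ=-0.2032174, Δλ=2.6279161 rad; a=sin²(Δφ/2)+cosφ1·cosφ2·sin²(Δλ/2)=0.2798675954; c=2·atan2(√a, √(1-a))=1.114902744; dist=6371·c=7103.045 ≈ 7103.0 km; running total=39423.0 km
Leg 4 bearing: y=sinΔλ·cosφ2=0.30881371, x=cosφ1·sinφ2-sinφ1·cosφ2·cosΔλ=0.84309014; θ=atan2(y, x)=20.1172° ≈ 20.1°
Leg 5: φ1=0.8912262, φ2=1.2451894, Δφ=0.3539632, Δλ=0.4396694 rad; a=sin²(Δφ/2)+cosφ1·cosφ2·sin²(Δλ/2)=0.0405567410; c=2·atan2(√a, √(1-a))=0.405547541; dist=6371·c=2583.743 ≈ 2583.7 km; running total=42006.7 km
Leg 5 bearing: y=sinΔλ·cosφ2=0.13615546, x=cosφ1·sinφ2-sinφ1·cosφ2·cosΔλ=0.37028267; θ=atan2(y, x)=20.1888° ≈ 20.2°

Leg 1: dist=7646.1 km, bearing=335.6°
Leg 2: dist=11066.5 km, bearing=214.0°
Leg 3: dist=13607.4 km, bearing=329.4°
Leg 4: dist=7103.0 km, bearing=20.1°
Leg 5: dist=2583.7 km, bearing=20.2°
Total: 42006.7 km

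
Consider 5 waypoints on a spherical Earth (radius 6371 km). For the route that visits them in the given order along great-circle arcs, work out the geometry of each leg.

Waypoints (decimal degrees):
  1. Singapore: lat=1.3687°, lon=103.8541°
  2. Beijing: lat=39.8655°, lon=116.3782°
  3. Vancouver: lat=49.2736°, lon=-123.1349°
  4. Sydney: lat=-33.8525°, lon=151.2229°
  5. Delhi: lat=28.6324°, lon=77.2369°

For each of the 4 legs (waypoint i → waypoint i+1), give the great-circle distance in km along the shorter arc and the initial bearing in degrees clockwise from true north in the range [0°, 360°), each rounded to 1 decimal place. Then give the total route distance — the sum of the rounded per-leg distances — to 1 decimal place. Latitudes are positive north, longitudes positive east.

Leg 1: dist=4464.2 km, bearing=15.0°
Leg 2: dist=8517.9 km, bearing=35.3°
Leg 3: dist=12497.7 km, bearing=243.6°
Leg 4: dist=10427.4 km, bearing=302.3°
Total: 35907.2 km

Leg 1: φ1=0.0238883, φ2=0.6957842, Δφ=0.6718959, Δλ=0.2185868 rad; a=sin²(Δφ/2)+cosφ1·cosφ2·sin²(Δλ/2)=0.1178079196; c=2·atan2(√a, √(1-a))=0.700710681; dist=6371·c=4464.228 ≈ 4464.2 km; running total=4464.2 km
Leg 1 bearing: y=sinΔλ·cosφ2=0.16644368, x=cosφ1·sinφ2-sinφ1·cosφ2·cosΔλ=0.62290718; θ=atan2(y, x)=14.9602° ≈ 15.0°
Leg 2: φ1=0.6957842, φ2=0.8599866, Δφ=0.1642023, Δλ=-4.1802922 rad; a=sin²(Δφ/2)+cosφ1·cosφ2·sin²(Δλ/2)=0.3841539585; c=2·atan2(√a, √(1-a))=1.336979589; dist=6371·c=8517.897 ≈ 8517.9 km; running total=12982.1 km
Leg 2 bearing: y=sinΔλ·cosφ2=0.56224362, x=cosφ1·sinφ2-sinφ1·cosφ2·cosΔλ=0.79385193; θ=atan2(y, x)=35.3079° ≈ 35.3°
Leg 3: φ1=0.8599866, φ2=-0.5908376, Δφ=-1.4508241, Δλ=4.7884469 rad; a=sin²(Δφ/2)+cosφ1·cosφ2·sin²(Δλ/2)=0.6904924355; c=2·atan2(√a, √(1-a))=1.961657597; dist=6371·c=12497.721 ≈ 12497.7 km; running total=25479.8 km
Leg 3 bearing: y=sinΔλ·cosφ2=-0.82807348, x=cosφ1·sinφ2-sinφ1·cosφ2·cosΔλ=-0.41127223; θ=atan2(y, x)=-116.4118° <0 so +360° → 243.5882° ≈ 243.6°
Leg 4: φ1=-0.5908376, φ2=0.4997297, Δφ=1.0905672, Δλ=-1.2912993 rad; a=sin²(Δφ/2)+cosφ1·cosφ2·sin²(Δλ/2)=0.5329235036; c=2·atan2(√a, √(1-a))=1.636691011; dist=6371·c=10427.358 ≈ 10427.4 km; running total=35907.2 km
Leg 4 bearing: y=sinΔλ·cosφ2=-0.84365192, x=cosφ1·sinφ2-sinφ1·cosφ2·cosΔλ=0.53283732; θ=atan2(y, x)=-57.7241° <0 so +360° → 302.2759° ≈ 302.3°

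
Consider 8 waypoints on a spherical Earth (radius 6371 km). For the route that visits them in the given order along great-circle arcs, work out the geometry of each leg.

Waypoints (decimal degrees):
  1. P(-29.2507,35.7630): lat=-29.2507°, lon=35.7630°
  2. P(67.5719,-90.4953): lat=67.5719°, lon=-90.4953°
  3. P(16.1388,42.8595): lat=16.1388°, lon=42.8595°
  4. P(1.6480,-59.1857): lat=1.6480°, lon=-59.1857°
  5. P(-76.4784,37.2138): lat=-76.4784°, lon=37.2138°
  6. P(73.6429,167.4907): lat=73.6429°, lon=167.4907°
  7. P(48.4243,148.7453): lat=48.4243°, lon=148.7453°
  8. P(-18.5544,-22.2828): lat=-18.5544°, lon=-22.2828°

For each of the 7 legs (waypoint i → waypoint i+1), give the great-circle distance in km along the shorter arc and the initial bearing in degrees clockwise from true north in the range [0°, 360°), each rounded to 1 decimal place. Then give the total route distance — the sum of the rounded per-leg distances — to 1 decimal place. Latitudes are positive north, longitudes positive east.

Leg 1: φ1=-0.5105210, φ2=1.1793521, Δφ=1.6898732, Δλ=-2.2036230 rad; a=sin²(Δφ/2)+cosφ1·cosφ2·sin²(Δλ/2)=0.8242713993; c=2·atan2(√a, √(1-a))=2.276464796; dist=6371·c=14503.357 ≈ 14503.4 km; running total=14503.4 km
Leg 1 bearing: y=sinΔλ·cosφ2=-0.30764510, x=cosφ1·sinφ2-sinφ1·cosφ2·cosΔλ=0.69623756; θ=atan2(y, x)=-23.8391° <0 so +360° → 336.1609° ≈ 336.2°
Leg 2: φ1=1.1793521, φ2=0.2816752, Δφ=-0.8976769, Δλ=2.3274803 rad; a=sin²(Δφ/2)+cosφ1·cosφ2·sin²(Δλ/2)=0.4973298808; c=2·atan2(√a, √(1-a))=1.565456063; dist=6371·c=9973.521 ≈ 9973.5 km; running total=24476.9 km
Leg 2 bearing: y=sinΔλ·cosφ2=0.69846165, x=cosφ1·sinφ2-sinφ1·cosφ2·cosΔλ=0.71562756; θ=atan2(y, x)=44.3045° ≈ 44.3°
Leg 3: φ1=0.2816752, φ2=0.0287630, Δφ=-0.2529122, Δλ=-1.7810247 rad; a=sin²(Δφ/2)+cosφ1·cosφ2·sin²(Δλ/2)=0.5961911859; c=2·atan2(√a, √(1-a))=1.764385620; dist=6371·c=11240.901 ≈ 11240.9 km; running total=35717.8 km
Leg 3 bearing: y=sinΔλ·cosφ2=-0.97757876, x=cosφ1·sinφ2-sinφ1·cosφ2·cosΔλ=0.08560840; θ=atan2(y, x)=-84.9953° <0 so +360° → 275.0047° ≈ 275.0°
Leg 4: φ1=0.0287630, φ2=-1.3347999, Δφ=-1.3635629, Δλ=1.6824887 rad; a=sin²(Δφ/2)+cosφ1·cosφ2·sin²(Δλ/2)=0.5270059352; c=2·atan2(√a, √(1-a))=1.624834493; dist=6371·c=10351.821 ≈ 10351.8 km; running total=46069.6 km
Leg 4 bearing: y=sinΔλ·cosφ2=0.23235501, x=cosφ1·sinφ2-sinφ1·cosφ2·cosΔλ=-0.97113020; θ=atan2(y, x)=166.5442° ≈ 166.5°
Leg 5: φ1=-1.3347999, φ2=1.2853111, Δφ=2.6201110, Δλ=2.2737608 rad; a=sin²(Δφ/2)+cosφ1·cosφ2·sin²(Δλ/2)=0.9877488262; c=2·atan2(√a, √(1-a))=2.919768095; dist=6371·c=18601.843 ≈ 18601.8 km; running total=64671.4 km
Leg 5 bearing: y=sinΔλ·cosφ2=0.21485844, x=cosφ1·sinφ2-sinφ1·cosφ2·cosΔλ=0.04733057; θ=atan2(y, x)=77.5769° ≈ 77.6°
Leg 6: φ1=1.2853111, φ2=0.8451635, Δφ=-0.4401476, Δλ=-0.3271689 rad; a=sin²(Δφ/2)+cosφ1·cosφ2·sin²(Δλ/2)=0.0526122479; c=2·atan2(√a, √(1-a))=0.462868150; dist=6371·c=2948.933 ≈ 2948.9 km; running total=67620.3 km
Leg 6 bearing: y=sinΔλ·cosφ2=-0.21325967, x=cosφ1·sinφ2-sinφ1·cosφ2·cosΔλ=-0.39229722; θ=atan2(y, x)=-151.4707° <0 so +360° → 208.5293° ≈ 208.5°
Leg 7: φ1=0.8451635, φ2=-0.3238354, Δφ=-1.1689988, Δλ=-2.9850035 rad; a=sin²(Δφ/2)+cosφ1·cosφ2·sin²(Δλ/2)=0.9297306190; c=2·atan2(√a, √(1-a))=2.605011149; dist=6371·c=16596.526 ≈ 16596.5 km; running total=84216.8 km
Leg 7 bearing: y=sinΔλ·cosφ2=-0.14784407, x=cosφ1·sinφ2-sinφ1·cosφ2·cosΔλ=0.48935520; θ=atan2(y, x)=-16.8106° <0 so +360° → 343.1894° ≈ 343.2°

Leg 1: dist=14503.4 km, bearing=336.2°
Leg 2: dist=9973.5 km, bearing=44.3°
Leg 3: dist=11240.9 km, bearing=275.0°
Leg 4: dist=10351.8 km, bearing=166.5°
Leg 5: dist=18601.8 km, bearing=77.6°
Leg 6: dist=2948.9 km, bearing=208.5°
Leg 7: dist=16596.5 km, bearing=343.2°
Total: 84216.8 km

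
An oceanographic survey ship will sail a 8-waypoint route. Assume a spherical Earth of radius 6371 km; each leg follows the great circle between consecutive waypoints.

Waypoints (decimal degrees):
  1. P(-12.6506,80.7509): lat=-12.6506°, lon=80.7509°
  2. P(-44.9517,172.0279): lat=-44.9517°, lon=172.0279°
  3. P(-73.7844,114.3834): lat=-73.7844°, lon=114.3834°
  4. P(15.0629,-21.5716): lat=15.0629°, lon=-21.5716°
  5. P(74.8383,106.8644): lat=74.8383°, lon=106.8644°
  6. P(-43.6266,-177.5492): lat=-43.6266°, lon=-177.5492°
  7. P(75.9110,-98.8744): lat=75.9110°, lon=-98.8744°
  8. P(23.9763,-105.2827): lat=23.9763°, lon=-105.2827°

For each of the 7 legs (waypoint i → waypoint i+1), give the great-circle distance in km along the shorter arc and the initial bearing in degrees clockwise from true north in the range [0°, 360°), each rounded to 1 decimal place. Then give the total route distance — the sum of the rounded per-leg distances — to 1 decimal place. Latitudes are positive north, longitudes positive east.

Leg 1: dist=9116.9 km, bearing=134.4°
Leg 2: dist=4265.0 km, bearing=202.3°
Leg 3: dist=12934.1 km, bearing=228.5°
Leg 4: dist=9408.9 km, bearing=11.9°
Leg 5: dist=14258.5 km, bearing=116.8°
Leg 6: dist=14387.5 km, bearing=18.0°
Leg 7: dist=5786.1 km, bearing=187.4°
Total: 70157.0 km

Leg 1: φ1=-0.2207946, φ2=-0.7845552, Δφ=-0.5637605, Δλ=1.5930842 rad; a=sin²(Δφ/2)+cosφ1·cosφ2·sin²(Δλ/2)=0.4303298242; c=2·atan2(√a, √(1-a))=1.431001090; dist=6371·c=9116.908 ≈ 9116.9 km; running total=9116.9 km
Leg 1 bearing: y=sinΔλ·cosφ2=0.70752685, x=cosφ1·sinφ2-sinφ1·cosφ2·cosΔλ=-0.69281312; θ=atan2(y, x)=134.3980° ≈ 134.4°
Leg 2: φ1=-0.7845552, φ2=-1.2877807, Δφ=-0.5032255, Δλ=-1.0060863 rad; a=sin²(Δφ/2)+cosφ1·cosφ2·sin²(Δλ/2)=0.1079157764; c=2·atan2(√a, √(1-a))=0.669441366; dist=6371·c=4265.011 ≈ 4265.0 km; running total=13381.9 km
Leg 2 bearing: y=sinΔλ·cosφ2=-0.23589687, x=cosφ1·sinφ2-sinφ1·cosφ2·cosΔλ=-0.57396212; θ=atan2(y, x)=-157.6575° <0 so +360° → 202.3425° ≈ 202.3°
Leg 3: φ1=-1.2877807, φ2=0.2628972, Δφ=1.5506779, Δλ=-2.3728624 rad; a=sin²(Δφ/2)+cosφ1·cosφ2·sin²(Δλ/2)=0.7216845326; c=2·atan2(√a, √(1-a))=2.030150216; dist=6371·c=12934.087 ≈ 12934.1 km; running total=26316.0 km
Leg 3 bearing: y=sinΔλ·cosφ2=-0.67133603, x=cosφ1·sinφ2-sinφ1·cosφ2·cosΔλ=-0.59391229; θ=atan2(y, x)=-131.4983° <0 so +360° → 228.5017° ≈ 228.5°
Leg 4: φ1=0.2628972, φ2=1.3061747, Δφ=1.0432775, Δλ=2.2416311 rad; a=sin²(Δφ/2)+cosφ1·cosφ2·sin²(Δλ/2)=0.4530833386; c=2·atan2(√a, √(1-a))=1.476824760; dist=6371·c=9408.851 ≈ 9408.9 km; running total=35724.9 km
Leg 4 bearing: y=sinΔλ·cosφ2=0.20486824, x=cosφ1·sinφ2-sinφ1·cosφ2·cosΔλ=0.97428143; θ=atan2(y, x)=11.8749° ≈ 11.9°
Leg 5: φ1=1.3061747, φ2=-0.7614278, Δφ=-2.0676026, Δλ=-4.9639538 rad; a=sin²(Δφ/2)+cosφ1·cosφ2·sin²(Δλ/2)=0.8094070567; c=2·atan2(√a, √(1-a))=2.238028481; dist=6371·c=14258.479 ≈ 14258.5 km; running total=49983.4 km
Leg 5 bearing: y=sinΔλ·cosφ2=0.70106774, x=cosφ1·sinφ2-sinφ1·cosφ2·cosΔλ=-0.35436297; θ=atan2(y, x)=116.8149° ≈ 116.8°
Leg 6: φ1=-0.7614278, φ2=1.3248969, Δφ=2.0863247, Δλ=1.3731343 rad; a=sin²(Δφ/2)+cosφ1·cosφ2·sin²(Δλ/2)=0.8172990046; c=2·atan2(√a, √(1-a))=2.258284590; dist=6371·c=14387.531 ≈ 14387.5 km; running total=64370.9 km
Leg 6 bearing: y=sinΔλ·cosφ2=0.23868885, x=cosφ1·sinφ2-sinφ1·cosφ2·cosΔλ=0.73505986; θ=atan2(y, x)=17.9897° ≈ 18.0°
Leg 7: φ1=1.3248969, φ2=0.4184654, Δφ=-0.9064315, Δλ=-0.1118459 rad; a=sin²(Δφ/2)+cosφ1·cosφ2·sin²(Δλ/2)=0.1924152942; c=2·atan2(√a, √(1-a))=0.908195497; dist=6371·c=5786.114 ≈ 5786.1 km; running total=70157.0 km
Leg 7 bearing: y=sinΔλ·cosφ2=-0.10198222, x=cosφ1·sinφ2-sinφ1·cosφ2·cosΔλ=-0.78177121; θ=atan2(y, x)=-172.5677° <0 so +360° → 187.4323° ≈ 187.4°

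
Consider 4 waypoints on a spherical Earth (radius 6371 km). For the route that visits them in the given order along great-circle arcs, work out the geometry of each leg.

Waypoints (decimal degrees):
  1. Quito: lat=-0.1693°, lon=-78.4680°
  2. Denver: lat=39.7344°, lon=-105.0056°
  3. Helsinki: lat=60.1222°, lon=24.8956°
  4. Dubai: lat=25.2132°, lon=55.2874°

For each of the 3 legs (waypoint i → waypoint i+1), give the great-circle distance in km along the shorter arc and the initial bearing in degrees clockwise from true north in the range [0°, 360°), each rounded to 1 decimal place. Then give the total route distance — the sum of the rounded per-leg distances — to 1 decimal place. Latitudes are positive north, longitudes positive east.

Leg 1: φ1=-0.0029548, φ2=0.6934961, Δφ=0.6964509, Δλ=-0.4631685 rad; a=sin²(Δφ/2)+cosφ1·cosφ2·sin²(Δλ/2)=0.1569491966; c=2·atan2(√a, √(1-a))=0.814679483; dist=6371·c=5190.323 ≈ 5190.3 km; running total=5190.3 km
Leg 1 bearing: y=sinΔλ·cosφ2=-0.34358478, x=cosφ1·sinφ2-sinφ1·cosφ2·cosΔλ=0.64125976; θ=atan2(y, x)=-28.1823° <0 so +360° → 331.8177° ≈ 331.8°
Leg 2: φ1=0.6934961, φ2=1.0493303, Δφ=0.3558342, Δλ=2.2672036 rad; a=sin²(Δφ/2)+cosφ1·cosφ2·sin²(Δλ/2)=0.3457337162; c=2·atan2(√a, √(1-a))=1.257146376; dist=6371·c=8009.280 ≈ 8009.3 km; running total=13199.6 km
Leg 2 bearing: y=sinΔλ·cosφ2=0.38215802, x=cosφ1·sinφ2-sinφ1·cosφ2·cosΔλ=0.87106998; θ=atan2(y, x)=23.6881° ≈ 23.7°
Leg 3: φ1=1.0493303, φ2=0.4400534, Δφ=-0.6092770, Δλ=0.5304370 rad; a=sin²(Δφ/2)+cosφ1·cosφ2·sin²(Δλ/2)=0.1209347047; c=2·atan2(√a, √(1-a))=0.710354749; dist=6371·c=4525.670 ≈ 4525.7 km; running total=17725.3 km
Leg 3 bearing: y=sinΔλ·cosφ2=0.45771170, x=cosφ1·sinφ2-sinφ1·cosφ2·cosΔλ=-0.46447605; θ=atan2(y, x)=135.4203° ≈ 135.4°

Leg 1: dist=5190.3 km, bearing=331.8°
Leg 2: dist=8009.3 km, bearing=23.7°
Leg 3: dist=4525.7 km, bearing=135.4°
Total: 17725.3 km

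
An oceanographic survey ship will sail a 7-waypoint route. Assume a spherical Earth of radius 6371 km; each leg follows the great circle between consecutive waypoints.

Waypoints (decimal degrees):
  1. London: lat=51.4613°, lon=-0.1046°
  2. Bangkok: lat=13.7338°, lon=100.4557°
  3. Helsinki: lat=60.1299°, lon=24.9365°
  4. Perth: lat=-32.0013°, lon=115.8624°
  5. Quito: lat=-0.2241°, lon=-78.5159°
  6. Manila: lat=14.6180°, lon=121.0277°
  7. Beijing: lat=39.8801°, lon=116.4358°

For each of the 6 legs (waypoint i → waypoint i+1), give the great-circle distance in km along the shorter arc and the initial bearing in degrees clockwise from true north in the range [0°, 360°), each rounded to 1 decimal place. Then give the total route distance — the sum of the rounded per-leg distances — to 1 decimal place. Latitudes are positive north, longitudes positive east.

Leg 1: φ1=0.8981691, φ2=0.2397000, Δφ=-0.6584691, Δλ=1.7551083 rad; a=sin²(Δφ/2)+cosφ1·cosφ2·sin²(Δλ/2)=0.4626102521; c=2·atan2(√a, √(1-a))=1.495946961; dist=6371·c=9530.678 ≈ 9530.7 km; running total=9530.7 km
Leg 1 bearing: y=sinΔλ·cosφ2=0.95495606, x=cosφ1·sinφ2-sinφ1·cosφ2·cosΔλ=0.28717059; θ=atan2(y, x)=73.2631° ≈ 73.3°
Leg 2: φ1=0.2397000, φ2=1.0494647, Δφ=0.8097647, Δλ=-1.3180587 rad; a=sin²(Δφ/2)+cosφ1·cosφ2·sin²(Δλ/2)=0.3365756685; c=2·atan2(√a, √(1-a))=1.237829160; dist=6371·c=7886.210 ≈ 7886.2 km; running total=17416.9 km
Leg 2 bearing: y=sinΔλ·cosφ2=-0.48221344, x=cosφ1·sinφ2-sinφ1·cosφ2·cosΔλ=0.81279773; θ=atan2(y, x)=-30.6796° <0 so +360° → 329.3204° ≈ 329.3°
Leg 3: φ1=1.0494647, φ2=-0.5585280, Δφ=-1.6079928, Δλ=1.5869563 rad; a=sin²(Δφ/2)+cosφ1·cosφ2·sin²(Δλ/2)=0.7331823365; c=2·atan2(√a, √(1-a))=2.055973025; dist=6371·c=13098.604 ≈ 13098.6 km; running total=30515.5 km
Leg 3 bearing: y=sinΔλ·cosφ2=0.84792534, x=cosφ1·sinφ2-sinφ1·cosφ2·cosΔλ=-0.25204484; θ=atan2(y, x)=106.5545° ≈ 106.6°
Leg 4: φ1=-0.5585280, φ2=-0.0039113, Δφ=0.5546168, Δλ=-3.3925413 rad; a=sin²(Δφ/2)+cosφ1·cosφ2·sin²(Δλ/2)=0.9096971290; c=2·atan2(√a, √(1-a))=2.531149830; dist=6371·c=16125.956 ≈ 16126.0 km; running total=46641.5 km
Leg 4 bearing: y=sinΔλ·cosφ2=0.24832113, x=cosφ1·sinφ2-sinφ1·cosφ2·cosΔλ=-0.51665236; θ=atan2(y, x)=154.3294° ≈ 154.3°
Leg 5: φ1=-0.0039113, φ2=0.2551322, Δφ=0.2590435, Δλ=3.4826928 rad; a=sin²(Δφ/2)+cosφ1·cosφ2·sin²(Δλ/2)=0.9564310961; c=2·atan2(√a, √(1-a))=2.721036918; dist=6371·c=17335.726 ≈ 17335.7 km; running total=63977.2 km
Leg 5 bearing: y=sinΔλ·cosφ2=-0.32369551, x=cosφ1·sinφ2-sinφ1·cosφ2·cosΔλ=0.24880481; θ=atan2(y, x)=-52.4527° <0 so +360° → 307.5473° ≈ 307.5°
Leg 6: φ1=0.2551322, φ2=0.6960391, Δφ=0.4409068, Δλ=-0.0801438 rad; a=sin²(Δφ/2)+cosφ1·cosφ2·sin²(Δλ/2)=0.0490091919; c=2·atan2(√a, √(1-a))=0.446459117; dist=6371·c=2844.391 ≈ 2844.4 km; running total=66821.6 km
Leg 6 bearing: y=sinΔλ·cosφ2=-0.06143555, x=cosφ1·sinφ2-sinφ1·cosφ2·cosΔλ=0.42738137; θ=atan2(y, x)=-8.1802° <0 so +360° → 351.8198° ≈ 351.8°

Leg 1: dist=9530.7 km, bearing=73.3°
Leg 2: dist=7886.2 km, bearing=329.3°
Leg 3: dist=13098.6 km, bearing=106.6°
Leg 4: dist=16126.0 km, bearing=154.3°
Leg 5: dist=17335.7 km, bearing=307.5°
Leg 6: dist=2844.4 km, bearing=351.8°
Total: 66821.6 km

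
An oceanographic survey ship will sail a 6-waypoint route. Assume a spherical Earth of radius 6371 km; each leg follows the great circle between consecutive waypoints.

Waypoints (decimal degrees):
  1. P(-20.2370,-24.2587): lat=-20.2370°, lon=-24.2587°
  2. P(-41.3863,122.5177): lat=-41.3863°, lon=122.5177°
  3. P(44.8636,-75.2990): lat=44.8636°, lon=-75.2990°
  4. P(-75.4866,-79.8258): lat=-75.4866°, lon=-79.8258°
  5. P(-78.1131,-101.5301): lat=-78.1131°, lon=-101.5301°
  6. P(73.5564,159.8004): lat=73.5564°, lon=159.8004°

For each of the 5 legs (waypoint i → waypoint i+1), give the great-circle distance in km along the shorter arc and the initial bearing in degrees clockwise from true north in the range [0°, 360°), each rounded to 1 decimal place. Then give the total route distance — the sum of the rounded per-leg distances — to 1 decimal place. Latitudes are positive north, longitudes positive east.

Leg 1: dist=12355.1 km, bearing=153.9°
Leg 2: dist=18521.7 km, bearing=69.0°
Leg 3: dist=13386.4 km, bearing=181.3°
Leg 4: dist=618.6 km, bearing=231.8°
Leg 5: dist=17937.9 km, bearing=299.1°
Total: 62819.7 km

Leg 1: φ1=-0.3532023, φ2=-0.7223272, Δφ=-0.3691249, Δλ=2.5617314 rad; a=sin²(Δφ/2)+cosφ1·cosφ2·sin²(Δλ/2)=0.6800985312; c=2·atan2(√a, √(1-a))=1.939275453; dist=6371·c=12355.124 ≈ 12355.1 km; running total=12355.1 km
Leg 1 bearing: y=sinΔλ·cosφ2=0.41107836, x=cosφ1·sinφ2-sinφ1·cosφ2·cosΔλ=-0.83742024; θ=atan2(y, x)=153.8542° ≈ 153.9°
Leg 2: φ1=-0.7223272, φ2=0.7830175, Δφ=1.5053447, Δλ=-3.4525527 rad; a=sin²(Δφ/2)+cosφ1·cosφ2·sin²(Δλ/2)=0.9863273906; c=2·atan2(√a, √(1-a))=2.907196568; dist=6371·c=18521.749 ≈ 18521.7 km; running total=30876.8 km
Leg 2 bearing: y=sinΔλ·cosφ2=0.21686990, x=cosφ1·sinφ2-sinφ1·cosφ2·cosΔλ=0.08312716; θ=atan2(y, x)=69.0280° ≈ 69.0°
Leg 3: φ1=0.7830175, φ2=-1.3174897, Δφ=-2.1005072, Δλ=-0.0790076 rad; a=sin²(Δφ/2)+cosφ1·cosφ2·sin²(Δλ/2)=0.7529190005; c=2·atan2(√a, √(1-a))=2.101149466; dist=6371·c=13386.423 ≈ 13386.4 km; running total=44263.2 km
Leg 3 bearing: y=sinΔλ·cosφ2=-0.01977921, x=cosφ1·sinφ2-sinφ1·cosφ2·cosΔλ=-0.86240170; θ=atan2(y, x)=-178.6861° <0 so +360° → 181.3139° ≈ 181.3°
Leg 4: φ1=-1.3174897, φ2=-1.3633308, Δφ=-0.0458411, Δλ=-0.3788115 rad; a=sin²(Δφ/2)+cosφ1·cosφ2·sin²(Δλ/2)=0.0023550645; c=2·atan2(√a, √(1-a))=0.097096150; dist=6371·c=618.600 ≈ 618.6 km; running total=44881.8 km
Leg 4 bearing: y=sinΔλ·cosφ2=-0.07617497, x=cosφ1·sinφ2-sinφ1·cosφ2·cosΔλ=-0.05996204; θ=atan2(y, x)=-128.2085° <0 so +360° → 231.7915° ≈ 231.8°
Leg 5: φ1=-1.3633308, φ2=1.2838014, Δφ=2.6471321, Δλ=4.5610777 rad; a=sin²(Δφ/2)+cosφ1·cosφ2·sin²(Δλ/2)=0.9736604695; c=2·atan2(√a, √(1-a))=2.815561415; dist=6371·c=17937.942 ≈ 17937.9 km; running total=62819.7 km
Leg 5 bearing: y=sinΔλ·cosφ2=-0.27983708, x=cosφ1·sinφ2-sinφ1·cosφ2·cosΔλ=0.15580195; θ=atan2(y, x)=-60.8927° <0 so +360° → 299.1073° ≈ 299.1°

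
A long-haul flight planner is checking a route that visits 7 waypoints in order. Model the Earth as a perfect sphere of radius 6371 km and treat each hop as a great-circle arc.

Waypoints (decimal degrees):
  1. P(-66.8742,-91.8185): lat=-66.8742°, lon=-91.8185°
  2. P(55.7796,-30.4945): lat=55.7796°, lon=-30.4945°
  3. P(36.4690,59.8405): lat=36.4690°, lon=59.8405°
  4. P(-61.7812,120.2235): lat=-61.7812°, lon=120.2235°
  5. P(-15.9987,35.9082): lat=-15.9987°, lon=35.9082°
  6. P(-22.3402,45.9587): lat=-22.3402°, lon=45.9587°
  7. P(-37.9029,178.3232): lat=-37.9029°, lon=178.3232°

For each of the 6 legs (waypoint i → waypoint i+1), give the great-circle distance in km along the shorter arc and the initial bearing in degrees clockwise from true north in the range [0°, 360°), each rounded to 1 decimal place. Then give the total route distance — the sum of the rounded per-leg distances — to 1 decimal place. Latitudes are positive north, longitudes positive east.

Leg 1: φ1=-1.1671750, φ2=0.9735377, Δφ=2.1407127, Δλ=1.0703057 rad; a=sin²(Δφ/2)+cosφ1·cosφ2·sin²(Δλ/2)=0.8272240952; c=2·atan2(√a, √(1-a))=2.284248913; dist=6371·c=14552.9498 ≈ 14552.9 km; running total=14552.9 km
Leg 1 bearing: y=sinΔλ·cosφ2=0.49340063, x=cosφ1·sinφ2-sinφ1·cosφ2·cosΔλ=0.57293401; θ=atan2(y, x)=40.7344° ≈ 40.7°
Leg 2: φ1=0.9735377, φ2=0.6365041, Δφ=-0.3370336, Δλ=1.5766432 rad; a=sin²(Δφ/2)+cosφ1·cosφ2·sin²(Δλ/2)=0.2555783214; c=2·atan2(√a, √(1-a))=1.060032927; dist=6371·c=6753.470 ≈ 6753.5 km; running total=21306.4 km
Leg 2 bearing: y=sinΔλ·cosφ2=0.80416483, x=cosφ1·sinφ2-sinφ1·cosφ2·cosΔλ=0.33815840; θ=atan2(y, x)=67.1928° ≈ 67.2°
Leg 3: φ1=0.6365041, φ2=-1.0782854, Δφ=-1.7147895, Δλ=1.0538822 rad; a=sin²(Δφ/2)+cosφ1·cosφ2·sin²(Δλ/2)=0.6679127211; c=2·atan2(√a, √(1-a))=1.913277756; dist=6371·c=12189.493 ≈ 12189.5 km; running total=33495.9 km
Leg 3 bearing: y=sinΔλ·cosφ2=0.41106259, x=cosφ1·sinφ2-sinφ1·cosφ2·cosΔλ=-0.84749561; θ=atan2(y, x)=154.1251° ≈ 154.1°
Leg 4: φ1=-1.0782854, φ2=-0.2792300, Δφ=0.7990554, Δλ=-1.4715796 rad; a=sin²(Δφ/2)+cosφ1·cosφ2·sin²(Δλ/2)=0.3560595993; c=2·atan2(√a, √(1-a))=1.278783105; dist=6371·c=8147.127 ≈ 8147.1 km; running total=41643.0 km
Leg 4 bearing: y=sinΔλ·cosφ2=-0.95654049, x=cosφ1·sinφ2-sinφ1·cosφ2·cosΔλ=-0.04642132; θ=atan2(y, x)=-92.7784° <0 so +360° → 267.2216° ≈ 267.2°
Leg 5: φ1=-0.2792300, φ2=-0.3899100, Δφ=-0.1106801, Δλ=0.1754143 rad; a=sin²(Δφ/2)+cosφ1·cosφ2·sin²(Δλ/2)=0.0098814567; c=2·atan2(√a, √(1-a))=0.199139921; dist=6371·c=1268.720 ≈ 1268.7 km; running total=42911.7 km
Leg 5 bearing: y=sinΔλ·cosφ2=0.16141750, x=cosφ1·sinφ2-sinφ1·cosφ2·cosΔλ=-0.11436627; θ=atan2(y, x)=125.3180° ≈ 125.3°
Leg 6: φ1=-0.3899100, φ2=-0.6615304, Δφ=-0.2716204, Δλ=2.3101963 rad; a=sin²(Δφ/2)+cosφ1·cosφ2·sin²(Δλ/2)=0.6291416960; c=2·atan2(√a, √(1-a))=1.832041207; dist=6371·c=11671.935 ≈ 11671.9 km; running total=54583.6 km
Leg 6 bearing: y=sinΔλ·cosφ2=0.58300994, x=cosφ1·sinφ2-sinφ1·cosφ2·cosΔλ=-0.77031753; θ=atan2(y, x)=142.8800° ≈ 142.9°

Leg 1: dist=14552.9 km, bearing=40.7°
Leg 2: dist=6753.5 km, bearing=67.2°
Leg 3: dist=12189.5 km, bearing=154.1°
Leg 4: dist=8147.1 km, bearing=267.2°
Leg 5: dist=1268.7 km, bearing=125.3°
Leg 6: dist=11671.9 km, bearing=142.9°
Total: 54583.6 km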